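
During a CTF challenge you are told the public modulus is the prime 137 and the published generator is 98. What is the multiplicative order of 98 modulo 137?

ord(98) | φ(137) = 137 − 1 = 136 = 2^3 · 17.
Divisors of 136: 1, 2, 4, 8, 17, 34, 68, 136.
Check 98^d mod 137 for each divisor in increasing order:
98^1 ≡ 98
98^2 ≡ 14
98^4 ≡ 59
98^8 ≡ 56
98^17 ≡ 37
98^34 ≡ 136
98^68 ≡ 1
So ord_137(98) = 68.

68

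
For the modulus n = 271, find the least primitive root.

φ(271) = 271 − 1 = 270 = 2 · 3^3 · 5.
g is a primitive root iff g^(270/q) ≢ 1 (mod 271) for each prime q ∈ {2, 3, 5}.
g = 2: 2^135 ≡ 1 — hits 1, so not a primitive root.
g = 3: 3^135 ≡ 270; 3^90 ≡ 1 — hits 1, so not a primitive root.
g = 4: 4^135 ≡ 1 — hits 1, so not a primitive root.
g = 5: 5^135 ≡ 1 — hits 1, so not a primitive root.
g = 6: 6^135 ≡ 270; 6^90 ≡ 242; 6^54 ≡ 10 — none is 1, so 6 is a primitive root.
The smallest primitive root modulo 271 is 6.

6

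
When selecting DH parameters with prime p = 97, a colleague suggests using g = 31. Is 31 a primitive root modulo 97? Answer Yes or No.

φ(97) = 97 − 1 = 96 = 2^5 · 3.
Test 31^(96/q) mod 97 for each prime factor q of 96:
31^48 ≡ 1 (mod 97)  [q = 2: ≡ 1 ✗]
31^32 ≡ 35 (mod 97)  [q = 3: ≢ 1 ✓]
31^48 ≡ 1 shows ord(31) | 48, strictly less than φ(97); not a primitive root.

No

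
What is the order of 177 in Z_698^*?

348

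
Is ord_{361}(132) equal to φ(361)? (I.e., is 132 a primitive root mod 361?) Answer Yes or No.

φ(361) = φ(19^2) = 19·(19−1) = 342 = 2 · 3^2 · 19.
It suffices to check that the order of 132 is not a proper divisor of 342: compute 132^(342/q) for q ∈ {2, 3, 19}.
132^171 ≡ 360 (mod 361)  [q = 2: ≢ 1 ✓]
132^114 ≡ 1 (mod 361)  [q = 3: ≡ 1 ✗]
132^18 ≡ 134 (mod 361)  [q = 19: ≢ 1 ✓]
Since 132^114 ≡ 1, the order of 132 divides 114 < 342, so 132 is not a primitive root.

No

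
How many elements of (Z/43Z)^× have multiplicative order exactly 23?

φ(43) = 43 − 1 = 42 = 2 · 3 · 7.
In a cyclic group of order 42, there are φ(d) elements of order d for each divisor d of 42, and zero for non-divisors.
Here 42 is not a multiple of 23, so there are no elements of order 23.

0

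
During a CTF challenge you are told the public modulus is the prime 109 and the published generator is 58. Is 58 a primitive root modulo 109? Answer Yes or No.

Yes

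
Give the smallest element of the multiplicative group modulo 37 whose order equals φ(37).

φ(37) = 37 − 1 = 36 = 2^2 · 3^2.
g is a primitive root iff g^(36/q) ≢ 1 (mod 37) for each prime q ∈ {2, 3}.
g = 2: 2^18 ≡ 36; 2^12 ≡ 26 — none is 1, so 2 is a primitive root.
Hence the least primitive root of 37 is 2.

2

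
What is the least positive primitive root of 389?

2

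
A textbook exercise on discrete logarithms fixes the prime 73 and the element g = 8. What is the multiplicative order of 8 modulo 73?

ord(8) | φ(73) = 73 − 1 = 72 = 2^3 · 3^2.
Divisors of 72: 1, 2, 3, 4, 6, 8, 9, 12, 18, 24, 36, 72.
Evaluate successive powers at the divisors of 72:
8^1 ≡ 8 (mod 73)
8^2 ≡ 64 (mod 73)
8^3 ≡ 1 (mod 73) ✓
So ord_73(8) = 3.

3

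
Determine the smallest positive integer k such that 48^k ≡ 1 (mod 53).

The order of 48 must divide φ(53) = 53 − 1 = 52 = 2^2 · 13.
Divisors of 52: 1, 2, 4, 13, 26, 52.
Test each divisor d:
48^1 ≡ 48
48^2 ≡ 25
48^4 ≡ 42
48^13 ≡ 30
48^26 ≡ 52
48^52 ≡ 1
Therefore the multiplicative order of 48 modulo 53 is 52.

52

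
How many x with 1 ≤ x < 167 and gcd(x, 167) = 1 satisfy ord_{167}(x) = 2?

1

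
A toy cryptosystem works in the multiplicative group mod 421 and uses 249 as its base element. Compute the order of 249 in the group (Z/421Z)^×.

140

By Lagrange's theorem, ord_421(249) divides φ(421) = 421 − 1 = 420 = 2^2 · 3 · 5 · 7.
Divisors of 420: 1, 2, 3, 4, 5, 6, 7, 10, 12, 14, 15, 20, 21, 28, 30, 35, 42, 60, 70, 84, 105, 140, 210, 420.
Check 249^d mod 421 for each divisor in increasing order:
249^1 ≡ 249
249^2 ≡ 114
249^3 ≡ 179
249^4 ≡ 366
249^5 ≡ 198
249^6 ≡ 45
249^7 ≡ 259
249^10 ≡ 51
249^12 ≡ 341
249^14 ≡ 142
249^15 ≡ 415
249^20 ≡ 75
249^21 ≡ 151
249^28 ≡ 377
249^30 ≡ 36
249^35 ≡ 392
249^42 ≡ 67
249^60 ≡ 33
249^70 ≡ 420
249^84 ≡ 279
249^105 ≡ 29
249^140 ≡ 1
Therefore the multiplicative order of 249 modulo 421 is 140.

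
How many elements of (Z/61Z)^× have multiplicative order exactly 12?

4

φ(61) = 61 − 1 = 60 = 2^2 · 3 · 5.
(Z/61Z)^× is cyclic (|G| = 60); a cyclic group of order m has exactly φ(d) elements of each order d | m, and none otherwise.
12 = 2^2 · 3 divides 60, and φ(12) = 4.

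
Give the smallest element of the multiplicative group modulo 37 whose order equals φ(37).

2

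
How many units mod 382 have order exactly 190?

φ(382) = φ(2)·φ(191) = 1·190 = 190 = 2 · 5 · 19.
In a cyclic group of order 190, there are φ(d) elements of order d for each divisor d of 190, and zero for non-divisors.
190 = 2 · 5 · 19 divides 190, and φ(190) = 72.

72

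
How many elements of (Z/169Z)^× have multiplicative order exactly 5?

0

φ(169) = φ(13^2) = 13·(13−1) = 156 = 2^2 · 3 · 13.
Since (Z/169Z)^× is cyclic of order 156, the number of elements of order d is φ(d) when d | 156 and 0 otherwise.
Here 156 is not a multiple of 5, so there are no elements of order 5.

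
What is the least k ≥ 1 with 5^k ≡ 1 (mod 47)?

46

ord(5) | φ(47) = 47 − 1 = 46 = 2 · 23.
Divisors of 46: 1, 2, 23, 46.
Test each divisor d:
5^1 ≡ 5
5^2 ≡ 25
5^23 ≡ 46
5^46 ≡ 1
Therefore the multiplicative order of 5 modulo 47 is 46.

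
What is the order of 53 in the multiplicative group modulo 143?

By Lagrange's theorem, ord_143(53) divides φ(143) = φ(11·13) = (11−1)·(13−1) = 10·12 = 120 = 2^3 · 3 · 5.
Divisors of 120: 1, 2, 3, 4, 5, 6, 8, 10, 12, 15, 20, 24, 30, 40, 60, 120.
Evaluate successive powers at the divisors of 120:
53^1 ≡ 53 (mod 143)
53^2 ≡ 92 (mod 143)
53^3 ≡ 14 (mod 143)
53^4 ≡ 27 (mod 143)
53^5 ≡ 1 (mod 143) ✓
The smallest such exponent is 5, so the order of 53 is 5.

5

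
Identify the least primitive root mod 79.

3

φ(79) = 79 − 1 = 78 = 2 · 3 · 13.
Test candidates g = 2, 3, … against the prime factors q ∈ {2, 3, 13} of φ(79): g is a generator iff g^(78/q) ≢ 1 for every such q.
g = 2: 2^39 ≡ 1 — hits 1, so not a primitive root.
g = 3: 3^39 ≡ 78; 3^26 ≡ 23; 3^6 ≡ 18 — none is 1, so 3 is a primitive root.
The smallest primitive root modulo 79 is 3.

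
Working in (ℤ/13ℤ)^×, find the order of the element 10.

6

By Lagrange's theorem, ord_13(10) divides φ(13) = 13 − 1 = 12 = 2^2 · 3.
Divisors of 12: 1, 2, 3, 4, 6, 12.
Evaluate successive powers at the divisors of 12:
10^1 ≡ 10 (mod 13)
10^2 ≡ 9 (mod 13)
10^3 ≡ 12 (mod 13)
10^4 ≡ 3 (mod 13)
10^6 ≡ 1 (mod 13) ✓
So ord_13(10) = 6.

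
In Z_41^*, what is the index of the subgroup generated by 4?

By Lagrange's theorem, ord_41(4) divides φ(41) = 41 − 1 = 40 = 2^3 · 5.
Divisors of 40: 1, 2, 4, 5, 8, 10, 20, 40.
Test each divisor d:
4^1 ≡ 4 (mod 41)
4^2 ≡ 16 (mod 41)
4^4 ≡ 10 (mod 41)
4^5 ≡ 40 (mod 41)
4^8 ≡ 18 (mod 41)
4^10 ≡ 1 (mod 41) ✓
So ord_41(4) = 10, hence |⟨4⟩| = 10.
Index = |(Z/41Z)^×| / |⟨4⟩| = 40 / 10 = 4.

4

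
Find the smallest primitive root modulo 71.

7

φ(71) = 71 − 1 = 70 = 2 · 5 · 7.
Test candidates g = 2, 3, … against the prime factors q ∈ {2, 5, 7} of φ(71): g is a generator iff g^(70/q) ≢ 1 for every such q.
g = 2: 2^35 ≡ 1 — hits 1, so not a primitive root.
g = 3: 3^35 ≡ 1 — hits 1, so not a primitive root.
g = 4: 4^35 ≡ 1 — hits 1, so not a primitive root.
g = 5: 5^35 ≡ 1 — hits 1, so not a primitive root.
g = 6: 6^35 ≡ 1 — hits 1, so not a primitive root.
g = 7: 7^35 ≡ 70; 7^14 ≡ 54; 7^10 ≡ 45 — none is 1, so 7 is a primitive root.
The smallest primitive root modulo 71 is 7.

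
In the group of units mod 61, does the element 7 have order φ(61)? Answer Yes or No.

φ(61) = 61 − 1 = 60 = 2^2 · 3 · 5.
It suffices to check that the order of 7 is not a proper divisor of 60: compute 7^(60/q) for q ∈ {2, 3, 5}.
7^30 ≡ 60 (mod 61)  [q = 2: ≢ 1 ✓]
7^20 ≡ 47 (mod 61)  [q = 3: ≢ 1 ✓]
7^12 ≡ 34 (mod 61)  [q = 5: ≢ 1 ✓]
None equal 1, so ord_61(7) = 60: 7 is a primitive root.

Yes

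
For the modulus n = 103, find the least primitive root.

5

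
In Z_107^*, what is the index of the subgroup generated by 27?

By Lagrange's theorem, ord_107(27) divides φ(107) = 107 − 1 = 106 = 2 · 53.
Divisors of 106: 1, 2, 53, 106.
Evaluate successive powers at the divisors of 106:
27^1 ≡ 27 (mod 107)
27^2 ≡ 87 (mod 107)
27^53 ≡ 1 (mod 107) ✓
Thus |⟨27⟩| = ord(27) = 53.
Index = |(Z/107Z)^×| / |⟨27⟩| = 106 / 53 = 2.

2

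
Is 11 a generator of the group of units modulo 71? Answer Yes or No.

Yes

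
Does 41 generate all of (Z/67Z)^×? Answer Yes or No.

Yes

φ(67) = 67 − 1 = 66 = 2 · 3 · 11.
Test 41^(66/q) mod 67 for each prime factor q of 66:
41^33 ≡ 66 (mod 67)  [q = 2: ≢ 1 ✓]
41^22 ≡ 29 (mod 67)  [q = 3: ≢ 1 ✓]
41^6 ≡ 15 (mod 67)  [q = 11: ≢ 1 ✓]
Every test exponent gives a nontrivial residue, hence 41 generates the full group.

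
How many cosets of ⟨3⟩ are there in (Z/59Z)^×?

2

ord(3) | φ(59) = 59 − 1 = 58 = 2 · 29.
Divisors of 58: 1, 2, 29, 58.
Test each divisor d:
3^1 ≡ 3 (mod 59)
3^2 ≡ 9 (mod 59)
3^29 ≡ 1 (mod 59) ✓
The order of 3 is 29, so the subgroup it generates has 29 elements.
[(Z/59Z)^× : ⟨3⟩] = 58/29 = 2.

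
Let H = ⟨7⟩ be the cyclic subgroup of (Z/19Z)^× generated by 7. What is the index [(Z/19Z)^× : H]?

6

By Lagrange's theorem, ord_19(7) divides φ(19) = 19 − 1 = 18 = 2 · 3^2.
Divisors of 18: 1, 2, 3, 6, 9, 18.
Test each divisor d:
7^1 ≡ 7 (mod 19)
7^2 ≡ 11 (mod 19)
7^3 ≡ 1 (mod 19) ✓
So ord_19(7) = 3, hence |⟨7⟩| = 3.
Index = |(Z/19Z)^×| / |⟨7⟩| = 18 / 3 = 6.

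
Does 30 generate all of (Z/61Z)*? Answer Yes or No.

Yes

φ(61) = 61 − 1 = 60 = 2^2 · 3 · 5.
Test 30^(60/q) mod 61 for each prime factor q of 60:
30^30 ≡ 60 (mod 61)  [q = 2: ≢ 1 ✓]
30^20 ≡ 13 (mod 61)  [q = 3: ≢ 1 ✓]
30^12 ≡ 34 (mod 61)  [q = 5: ≢ 1 ✓]
Every test exponent gives a nontrivial residue, hence 30 generates the full group.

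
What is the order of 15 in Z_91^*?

12

ord(15) | φ(91) = φ(7·13) = (7−1)·(13−1) = 6·12 = 72 = 2^3 · 3^2.
Divisors of 72: 1, 2, 3, 4, 6, 8, 9, 12, 18, 24, 36, 72.
Check 15^d mod 91 for each divisor in increasing order:
15^1 ≡ 15 (mod 91)
15^2 ≡ 43 (mod 91)
15^3 ≡ 8 (mod 91)
15^4 ≡ 29 (mod 91)
15^6 ≡ 64 (mod 91)
15^8 ≡ 22 (mod 91)
15^9 ≡ 57 (mod 91)
15^12 ≡ 1 (mod 91) ✓
So ord_91(15) = 12.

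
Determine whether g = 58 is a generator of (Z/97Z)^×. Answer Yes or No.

Yes

φ(97) = 97 − 1 = 96 = 2^5 · 3.
Test 58^(96/q) mod 97 for each prime factor q of 96:
58^48 ≡ 96 (mod 97)  [q = 2: ≢ 1 ✓]
58^32 ≡ 61 (mod 97)  [q = 3: ≢ 1 ✓]
All checks pass, so 58 has order 96 and is a primitive root modulo 97.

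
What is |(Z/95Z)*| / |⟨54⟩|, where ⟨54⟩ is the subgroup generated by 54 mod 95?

4

ord(54) | φ(95) = φ(5·19) = (5−1)·(19−1) = 4·18 = 72 = 2^3 · 3^2.
Divisors of 72: 1, 2, 3, 4, 6, 8, 9, 12, 18, 24, 36, 72.
Compute 54^d (mod 95) for the divisors d until we hit 1:
54^1 ≡ 54 (mod 95)
54^2 ≡ 66 (mod 95)
54^3 ≡ 49 (mod 95)
54^4 ≡ 81 (mod 95)
54^6 ≡ 26 (mod 95)
54^8 ≡ 6 (mod 95)
54^9 ≡ 39 (mod 95)
54^12 ≡ 11 (mod 95)
54^18 ≡ 1 (mod 95) ✓
The order of 54 is 18, so the subgroup it generates has 18 elements.
Index = |(Z/95Z)^×| / |⟨54⟩| = 72 / 18 = 4.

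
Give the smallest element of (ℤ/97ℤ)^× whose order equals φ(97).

5

φ(97) = 97 − 1 = 96 = 2^5 · 3.
Test candidates g = 2, 3, … against the prime factors q ∈ {2, 3} of φ(97): g is a generator iff g^(96/q) ≢ 1 for every such q.
g = 2: 2^48 ≡ 1 — hits 1, so not a primitive root.
g = 3: 3^48 ≡ 1 — hits 1, so not a primitive root.
g = 4: 4^48 ≡ 1 — hits 1, so not a primitive root.
g = 5: 5^48 ≡ 96; 5^32 ≡ 35 — none is 1, so 5 is a primitive root.
Hence the least primitive root of 97 is 5.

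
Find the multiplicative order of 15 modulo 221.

24

The order of 15 must divide φ(221) = φ(13·17) = (13−1)·(17−1) = 12·16 = 192 = 2^6 · 3.
Divisors of 192: 1, 2, 3, 4, 6, 8, 12, 16, 24, 32, 48, 64, 96, 192.
Test each divisor d:
15^1 ≡ 15 (mod 221)
15^2 ≡ 4 (mod 221)
15^3 ≡ 60 (mod 221)
15^4 ≡ 16 (mod 221)
15^6 ≡ 64 (mod 221)
15^8 ≡ 35 (mod 221)
15^12 ≡ 118 (mod 221)
15^16 ≡ 120 (mod 221)
15^24 ≡ 1 (mod 221) ✓
Hence ord(15) = 24.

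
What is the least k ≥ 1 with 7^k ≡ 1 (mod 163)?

162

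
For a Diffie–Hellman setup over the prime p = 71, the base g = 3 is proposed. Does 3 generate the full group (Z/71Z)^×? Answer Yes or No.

No

φ(71) = 71 − 1 = 70 = 2 · 5 · 7.
An element g generates (Z/71Z)^× iff g^(70/q) ≢ 1 (mod 71) for each prime q ∈ {2, 5, 7}.
3^35 ≡ 1 (mod 71)  [q = 2: ≡ 1 ✗]
3^14 ≡ 54 (mod 71)  [q = 5: ≢ 1 ✓]
3^10 ≡ 48 (mod 71)  [q = 7: ≢ 1 ✓]
Since 3^35 ≡ 1, the order of 3 divides 35 < 70, so 3 is not a primitive root.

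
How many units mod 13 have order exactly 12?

φ(13) = 13 − 1 = 12 = 2^2 · 3.
In a cyclic group of order 12, there are φ(d) elements of order d for each divisor d of 12, and zero for non-divisors.
12 = 2^2 · 3 divides 12, and φ(12) = 4.

4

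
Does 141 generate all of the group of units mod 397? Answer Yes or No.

φ(397) = 397 − 1 = 396 = 2^2 · 3^2 · 11.
An element g generates (Z/397Z)^× iff g^(396/q) ≢ 1 (mod 397) for each prime q ∈ {2, 3, 11}.
141^198 ≡ 1 (mod 397)  [q = 2: ≡ 1 ✗]
141^132 ≡ 1 (mod 397)  [q = 3: ≡ 1 ✗]
141^36 ≡ 393 (mod 397)  [q = 11: ≢ 1 ✓]
141^198 ≡ 1 shows ord(141) | 198, strictly less than φ(397); not a primitive root.

No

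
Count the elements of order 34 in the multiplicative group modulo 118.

0

φ(118) = φ(2)·φ(59) = 1·58 = 58 = 2 · 29.
In a cyclic group of order 58, there are φ(d) elements of order d for each divisor d of 58, and zero for non-divisors.
Here 58 is not a multiple of 34, so there are no elements of order 34.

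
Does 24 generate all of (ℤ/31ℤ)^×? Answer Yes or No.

Yes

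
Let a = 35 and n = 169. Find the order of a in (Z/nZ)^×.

Since 35 ∈ (Z/169Z)^×, its order divides φ(169) = φ(13^2) = 13·(13−1) = 156 = 2^2 · 3 · 13.
Divisors of 156: 1, 2, 3, 4, 6, 12, 13, 26, 39, 52, 78, 156.
Compute 35^d (mod 169) for the divisors d until we hit 1:
35^1 ≡ 35 (mod 169)
35^2 ≡ 42 (mod 169)
35^3 ≡ 118 (mod 169)
35^4 ≡ 74 (mod 169)
35^6 ≡ 66 (mod 169)
35^12 ≡ 131 (mod 169)
35^13 ≡ 22 (mod 169)
35^26 ≡ 146 (mod 169)
35^39 ≡ 1 (mod 169) ✓
Therefore the multiplicative order of 35 modulo 169 is 39.

39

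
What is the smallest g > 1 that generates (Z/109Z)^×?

φ(109) = 109 − 1 = 108 = 2^2 · 3^3.
Test candidates g = 2, 3, … against the prime factors q ∈ {2, 3} of φ(109): g is a generator iff g^(108/q) ≢ 1 for every such q.
g = 2: 2^54 ≡ 108; 2^36 ≡ 1 — hits 1, so not a primitive root.
g = 3: 3^54 ≡ 1 — hits 1, so not a primitive root.
g = 4: 4^54 ≡ 1 — hits 1, so not a primitive root.
g = 5: 5^54 ≡ 1 — hits 1, so not a primitive root.
g = 6: 6^54 ≡ 108; 6^36 ≡ 63 — none is 1, so 6 is a primitive root.
So 6 is the smallest generator of (Z/109Z)^×.

6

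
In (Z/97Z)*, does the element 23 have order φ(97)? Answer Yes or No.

φ(97) = 97 − 1 = 96 = 2^5 · 3.
Test 23^(96/q) mod 97 for each prime factor q of 96:
23^48 ≡ 96 (mod 97)  [q = 2: ≢ 1 ✓]
23^32 ≡ 61 (mod 97)  [q = 3: ≢ 1 ✓]
All checks pass, so 23 has order 96 and is a primitive root modulo 97.

Yes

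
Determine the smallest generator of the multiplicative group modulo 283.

3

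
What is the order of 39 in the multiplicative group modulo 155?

10

The order of 39 must divide φ(155) = φ(5·31) = (5−1)·(31−1) = 4·30 = 120 = 2^3 · 3 · 5.
Divisors of 120: 1, 2, 3, 4, 5, 6, 8, 10, 12, 15, 20, 24, 30, 40, 60, 120.
Check 39^d mod 155 for each divisor in increasing order:
39^1 ≡ 39 (mod 155)
39^2 ≡ 126 (mod 155)
39^3 ≡ 109 (mod 155)
39^4 ≡ 66 (mod 155)
39^5 ≡ 94 (mod 155)
39^6 ≡ 101 (mod 155)
39^8 ≡ 16 (mod 155)
39^10 ≡ 1 (mod 155) ✓
Hence ord(39) = 10.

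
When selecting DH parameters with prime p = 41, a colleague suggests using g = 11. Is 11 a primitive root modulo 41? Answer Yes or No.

φ(41) = 41 − 1 = 40 = 2^3 · 5.
11 is a primitive root mod 41 iff 11^(φ(41)/q) ≢ 1 for every prime q | φ(41), i.e. q ∈ {2, 5}.
11^20 ≡ 40 (mod 41)  [q = 2: ≢ 1 ✓]
11^8 ≡ 16 (mod 41)  [q = 5: ≢ 1 ✓]
None equal 1, so ord_41(11) = 40: 11 is a primitive root.

Yes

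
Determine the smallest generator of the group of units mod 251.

6

φ(251) = 251 − 1 = 250 = 2 · 5^3.
g is a primitive root iff g^(250/q) ≢ 1 (mod 251) for each prime q ∈ {2, 5}.
g = 2: 2^125 ≡ 250; 2^50 ≡ 1 — hits 1, so not a primitive root.
g = 3: 3^125 ≡ 1 — hits 1, so not a primitive root.
g = 4: 4^125 ≡ 1 — hits 1, so not a primitive root.
g = 5: 5^125 ≡ 1 — hits 1, so not a primitive root.
g = 6: 6^125 ≡ 250; 6^50 ≡ 219 — none is 1, so 6 is a primitive root.
The smallest primitive root modulo 251 is 6.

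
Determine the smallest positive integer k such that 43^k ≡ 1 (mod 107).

Since 43 ∈ (Z/107Z)^×, its order divides φ(107) = 107 − 1 = 106 = 2 · 53.
Divisors of 106: 1, 2, 53, 106.
Test each divisor d:
43^1 ≡ 43
43^2 ≡ 30
43^53 ≡ 106
43^106 ≡ 1
So ord_107(43) = 106.

106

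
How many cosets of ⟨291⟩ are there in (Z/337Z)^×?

The order of 291 must divide φ(337) = 337 − 1 = 336 = 2^4 · 3 · 7.
Divisors of 336: 1, 2, 3, 4, 6, 7, 8, 12, 14, 16, 21, 24, 28, 42, 48, 56, 84, 112, 168, 336.
Compute 291^d (mod 337) for the divisors d until we hit 1:
291^1 ≡ 291 (mod 337)
291^2 ≡ 94 (mod 337)
291^3 ≡ 57 (mod 337)
291^4 ≡ 74 (mod 337)
291^6 ≡ 216 (mod 337)
291^7 ≡ 174 (mod 337)
291^8 ≡ 84 (mod 337)
291^12 ≡ 150 (mod 337)
291^14 ≡ 283 (mod 337)
291^16 ≡ 316 (mod 337)
291^21 ≡ 40 (mod 337)
291^24 ≡ 258 (mod 337)
291^28 ≡ 220 (mod 337)
291^42 ≡ 252 (mod 337)
291^48 ≡ 175 (mod 337)
291^56 ≡ 209 (mod 337)
291^84 ≡ 148 (mod 337)
291^112 ≡ 208 (mod 337)
291^168 ≡ 336 (mod 337)
291^336 ≡ 1 (mod 337) ✓
Thus |⟨291⟩| = ord(291) = 336.
[(Z/337Z)^× : ⟨291⟩] = 336/336 = 1.

1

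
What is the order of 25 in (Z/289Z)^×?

Since 25 ∈ (Z/289Z)^×, its order divides φ(289) = φ(17^2) = 17·(17−1) = 272 = 2^4 · 17.
Divisors of 272: 1, 2, 4, 8, 16, 17, 34, 68, 136, 272.
Evaluate successive powers at the divisors of 272:
25^1 ≡ 25
25^2 ≡ 47
25^4 ≡ 186
25^8 ≡ 205
25^16 ≡ 120
25^17 ≡ 110
25^34 ≡ 251
25^68 ≡ 288
25^136 ≡ 1
The smallest such exponent is 136, so the order of 25 is 136.

136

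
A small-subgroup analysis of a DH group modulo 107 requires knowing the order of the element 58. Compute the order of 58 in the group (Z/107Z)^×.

106

By Lagrange's theorem, ord_107(58) divides φ(107) = 107 − 1 = 106 = 2 · 53.
Divisors of 106: 1, 2, 53, 106.
Check 58^d mod 107 for each divisor in increasing order:
58^1 ≡ 58 (mod 107)
58^2 ≡ 47 (mod 107)
58^53 ≡ 106 (mod 107)
58^106 ≡ 1 (mod 107) ✓
The smallest such exponent is 106, so the order of 58 is 106.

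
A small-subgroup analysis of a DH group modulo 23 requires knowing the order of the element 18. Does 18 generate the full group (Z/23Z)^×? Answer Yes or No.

No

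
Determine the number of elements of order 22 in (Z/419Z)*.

10

φ(419) = 419 − 1 = 418 = 2 · 11 · 19.
In a cyclic group of order 418, there are φ(d) elements of order d for each divisor d of 418, and zero for non-divisors.
22 = 2 · 11 divides 418, and φ(22) = 10.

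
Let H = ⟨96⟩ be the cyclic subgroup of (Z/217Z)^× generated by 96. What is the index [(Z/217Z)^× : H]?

6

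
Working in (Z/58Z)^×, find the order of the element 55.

By Lagrange's theorem, ord_58(55) divides φ(58) = φ(2)·φ(29) = 1·28 = 28 = 2^2 · 7.
Divisors of 28: 1, 2, 4, 7, 14, 28.
Evaluate successive powers at the divisors of 28:
55^1 ≡ 55 (mod 58)
55^2 ≡ 9 (mod 58)
55^4 ≡ 23 (mod 58)
55^7 ≡ 17 (mod 58)
55^14 ≡ 57 (mod 58)
55^28 ≡ 1 (mod 58) ✓
The smallest such exponent is 28, so the order of 55 is 28.

28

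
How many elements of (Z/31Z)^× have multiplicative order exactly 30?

8

φ(31) = 31 − 1 = 30 = 2 · 3 · 5.
(Z/31Z)^× is cyclic (|G| = 30); a cyclic group of order m has exactly φ(d) elements of each order d | m, and none otherwise.
30 = 2 · 3 · 5 divides 30, and φ(30) = 8.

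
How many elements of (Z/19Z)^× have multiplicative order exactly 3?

2

φ(19) = 19 − 1 = 18 = 2 · 3^2.
In a cyclic group of order 18, there are φ(d) elements of order d for each divisor d of 18, and zero for non-divisors.
3 | 18, and φ(3) = 3 − 1 = 2.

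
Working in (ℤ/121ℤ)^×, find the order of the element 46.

110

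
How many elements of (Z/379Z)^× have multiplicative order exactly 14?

6

φ(379) = 379 − 1 = 378 = 2 · 3^3 · 7.
In a cyclic group of order 378, there are φ(d) elements of order d for each divisor d of 378, and zero for non-divisors.
14 = 2 · 7 divides 378, and φ(14) = 6.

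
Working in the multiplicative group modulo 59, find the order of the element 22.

The order of 22 must divide φ(59) = 59 − 1 = 58 = 2 · 29.
Divisors of 58: 1, 2, 29, 58.
Compute 22^d (mod 59) for the divisors d until we hit 1:
22^1 ≡ 22 (mod 59)
22^2 ≡ 12 (mod 59)
22^29 ≡ 1 (mod 59) ✓
So ord_59(22) = 29.

29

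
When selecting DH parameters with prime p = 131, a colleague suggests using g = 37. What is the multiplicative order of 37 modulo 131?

130

The order of 37 must divide φ(131) = 131 − 1 = 130 = 2 · 5 · 13.
Divisors of 130: 1, 2, 5, 10, 13, 26, 65, 130.
Test each divisor d:
37^1 ≡ 37 (mod 131)
37^2 ≡ 59 (mod 131)
37^5 ≡ 24 (mod 131)
37^10 ≡ 52 (mod 131)
37^13 ≡ 70 (mod 131)
37^26 ≡ 53 (mod 131)
37^65 ≡ 130 (mod 131)
37^130 ≡ 1 (mod 131) ✓
So ord_131(37) = 130.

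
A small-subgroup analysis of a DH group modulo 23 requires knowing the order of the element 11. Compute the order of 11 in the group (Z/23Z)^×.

22

By Lagrange's theorem, ord_23(11) divides φ(23) = 23 − 1 = 22 = 2 · 11.
Divisors of 22: 1, 2, 11, 22.
Check 11^d mod 23 for each divisor in increasing order:
11^1 ≡ 11 (mod 23)
11^2 ≡ 6 (mod 23)
11^11 ≡ 22 (mod 23)
11^22 ≡ 1 (mod 23) ✓
Hence ord(11) = 22.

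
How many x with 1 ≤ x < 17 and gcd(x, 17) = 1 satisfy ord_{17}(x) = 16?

8

φ(17) = 17 − 1 = 16 = 2^4.
(Z/17Z)^× is cyclic (|G| = 16); a cyclic group of order m has exactly φ(d) elements of each order d | m, and none otherwise.
16 = 2^4 divides 16, and φ(16) = 8.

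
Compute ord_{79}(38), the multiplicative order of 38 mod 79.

13

ord(38) | φ(79) = 79 − 1 = 78 = 2 · 3 · 13.
Divisors of 78: 1, 2, 3, 6, 13, 26, 39, 78.
Check 38^d mod 79 for each divisor in increasing order:
38^1 ≡ 38
38^2 ≡ 22
38^3 ≡ 46
38^6 ≡ 62
38^13 ≡ 1
So ord_79(38) = 13.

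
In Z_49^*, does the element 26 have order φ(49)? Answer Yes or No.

Yes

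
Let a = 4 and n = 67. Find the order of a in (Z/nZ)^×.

33

ord(4) | φ(67) = 67 − 1 = 66 = 2 · 3 · 11.
Divisors of 66: 1, 2, 3, 6, 11, 22, 33, 66.
Check 4^d mod 67 for each divisor in increasing order:
4^1 ≡ 4 (mod 67)
4^2 ≡ 16 (mod 67)
4^3 ≡ 64 (mod 67)
4^6 ≡ 9 (mod 67)
4^11 ≡ 37 (mod 67)
4^22 ≡ 29 (mod 67)
4^33 ≡ 1 (mod 67) ✓
Hence ord(4) = 33.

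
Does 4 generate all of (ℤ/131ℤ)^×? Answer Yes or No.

No

φ(131) = 131 − 1 = 130 = 2 · 5 · 13.
It suffices to check that the order of 4 is not a proper divisor of 130: compute 4^(130/q) for q ∈ {2, 5, 13}.
4^65 ≡ 1 (mod 131)  [q = 2: ≡ 1 ✗]
4^26 ≡ 58 (mod 131)  [q = 5: ≢ 1 ✓]
4^10 ≡ 52 (mod 131)  [q = 13: ≢ 1 ✓]
The check at q = 2 fails, so 4 generates a proper subgroup.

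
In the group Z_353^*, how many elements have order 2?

1

φ(353) = 353 − 1 = 352 = 2^5 · 11.
(Z/353Z)^× is cyclic (|G| = 352); a cyclic group of order m has exactly φ(d) elements of each order d | m, and none otherwise.
2 | 352, and φ(2) = 2 − 1 = 1.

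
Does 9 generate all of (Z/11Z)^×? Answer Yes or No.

φ(11) = 11 − 1 = 10 = 2 · 5.
Test 9^(10/q) mod 11 for each prime factor q of 10:
9^5 ≡ 1 (mod 11)  [q = 2: ≡ 1 ✗]
9^2 ≡ 4 (mod 11)  [q = 5: ≢ 1 ✓]
Since 9^5 ≡ 1, the order of 9 divides 5 < 10, so 9 is not a primitive root.

No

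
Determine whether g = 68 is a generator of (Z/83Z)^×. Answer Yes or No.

φ(83) = 83 − 1 = 82 = 2 · 41.
It suffices to check that the order of 68 is not a proper divisor of 82: compute 68^(82/q) for q ∈ {2, 41}.
68^41 ≡ 1 (mod 83)  [q = 2: ≡ 1 ✗]
68^2 ≡ 59 (mod 83)  [q = 41: ≢ 1 ✓]
The check at q = 2 fails, so 68 generates a proper subgroup.

No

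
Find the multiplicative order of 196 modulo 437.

99

Since 196 ∈ (Z/437Z)^×, its order divides φ(437) = φ(19·23) = (19−1)·(23−1) = 18·22 = 396 = 2^2 · 3^2 · 11.
Divisors of 396: 1, 2, 3, 4, 6, 9, 11, 12, 18, 22, 33, 36, 44, 66, 99, 132, 198, 396.
Evaluate successive powers at the divisors of 396:
196^1 ≡ 196
196^2 ≡ 397
196^3 ≡ 26
196^4 ≡ 289
196^6 ≡ 239
196^9 ≡ 96
196^11 ≡ 93
196^12 ≡ 311
196^18 ≡ 39
196^22 ≡ 346
196^33 ≡ 277
196^36 ≡ 210
196^44 ≡ 415
196^66 ≡ 254
196^99 ≡ 1
So ord_437(196) = 99.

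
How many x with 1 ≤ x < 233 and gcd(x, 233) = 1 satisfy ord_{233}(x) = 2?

1

φ(233) = 233 − 1 = 232 = 2^3 · 29.
In a cyclic group of order 232, there are φ(d) elements of order d for each divisor d of 232, and zero for non-divisors.
2 | 232, and φ(2) = 2 − 1 = 1.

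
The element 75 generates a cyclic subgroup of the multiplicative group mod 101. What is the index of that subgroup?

Since 75 ∈ (Z/101Z)^×, its order divides φ(101) = 101 − 1 = 100 = 2^2 · 5^2.
Divisors of 100: 1, 2, 4, 5, 10, 20, 25, 50, 100.
Check 75^d mod 101 for each divisor in increasing order:
75^1 ≡ 75
75^2 ≡ 70
75^4 ≡ 52
75^5 ≡ 62
75^10 ≡ 6
75^20 ≡ 36
75^25 ≡ 10
75^50 ≡ 100
75^100 ≡ 1
The order of 75 is 100, so the subgroup it generates has 100 elements.
[(Z/101Z)^× : ⟨75⟩] = 100/100 = 1.

1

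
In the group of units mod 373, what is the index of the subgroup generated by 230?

1

Since 230 ∈ (Z/373Z)^×, its order divides φ(373) = 373 − 1 = 372 = 2^2 · 3 · 31.
Divisors of 372: 1, 2, 3, 4, 6, 12, 31, 62, 93, 124, 186, 372.
Evaluate successive powers at the divisors of 372:
230^1 ≡ 230
230^2 ≡ 307
230^3 ≡ 113
230^4 ≡ 253
230^6 ≡ 87
230^12 ≡ 109
230^31 ≡ 173
230^62 ≡ 89
230^93 ≡ 104
230^124 ≡ 88
230^186 ≡ 372
230^372 ≡ 1
The order of 230 is 372, so the subgroup it generates has 372 elements.
Index = |(Z/373Z)^×| / |⟨230⟩| = 372 / 372 = 1.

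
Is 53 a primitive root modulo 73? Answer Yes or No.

Yes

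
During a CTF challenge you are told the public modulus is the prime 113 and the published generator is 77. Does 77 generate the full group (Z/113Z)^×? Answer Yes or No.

No

φ(113) = 113 − 1 = 112 = 2^4 · 7.
77 is a primitive root mod 113 iff 77^(φ(113)/q) ≢ 1 for every prime q | φ(113), i.e. q ∈ {2, 7}.
77^56 ≡ 1 (mod 113)  [q = 2: ≡ 1 ✗]
77^16 ≡ 109 (mod 113)  [q = 7: ≢ 1 ✓]
Since 77^56 ≡ 1, the order of 77 divides 56 < 112, so 77 is not a primitive root.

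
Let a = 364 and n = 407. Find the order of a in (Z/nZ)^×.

4

The order of 364 must divide φ(407) = φ(11·37) = (11−1)·(37−1) = 10·36 = 360 = 2^3 · 3^2 · 5.
Divisors of 360: 1, 2, 3, 4, 5, 6, 8, 9, 10, 12, 15, 18, 20, 24, 30, 36, 40, 45, 60, 72, 90, 120, 180, 360.
Evaluate successive powers at the divisors of 360:
364^1 ≡ 364
364^2 ≡ 221
364^3 ≡ 265
364^4 ≡ 1
Therefore the multiplicative order of 364 modulo 407 is 4.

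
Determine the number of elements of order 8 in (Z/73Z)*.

φ(73) = 73 − 1 = 72 = 2^3 · 3^2.
Since (Z/73Z)^× is cyclic of order 72, the number of elements of order d is φ(d) when d | 72 and 0 otherwise.
8 = 2^3 divides 72, and φ(8) = 4.

4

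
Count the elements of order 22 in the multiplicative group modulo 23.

φ(23) = 23 − 1 = 22 = 2 · 11.
Since (Z/23Z)^× is cyclic of order 22, the number of elements of order d is φ(d) when d | 22 and 0 otherwise.
22 = 2 · 11 divides 22, and φ(22) = 10.

10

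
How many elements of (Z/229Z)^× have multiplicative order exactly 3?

2

φ(229) = 229 − 1 = 228 = 2^2 · 3 · 19.
(Z/229Z)^× is cyclic (|G| = 228); a cyclic group of order m has exactly φ(d) elements of each order d | m, and none otherwise.
3 | 228, and φ(3) = 3 − 1 = 2.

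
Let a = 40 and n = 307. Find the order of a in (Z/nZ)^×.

153

By Lagrange's theorem, ord_307(40) divides φ(307) = 307 − 1 = 306 = 2 · 3^2 · 17.
Divisors of 306: 1, 2, 3, 6, 9, 17, 18, 34, 51, 102, 153, 306.
Test each divisor d:
40^1 ≡ 40 (mod 307)
40^2 ≡ 65 (mod 307)
40^3 ≡ 144 (mod 307)
40^6 ≡ 167 (mod 307)
40^9 ≡ 102 (mod 307)
40^17 ≡ 168 (mod 307)
40^18 ≡ 273 (mod 307)
40^34 ≡ 287 (mod 307)
40^51 ≡ 17 (mod 307)
40^102 ≡ 289 (mod 307)
40^153 ≡ 1 (mod 307) ✓
Hence ord(40) = 153.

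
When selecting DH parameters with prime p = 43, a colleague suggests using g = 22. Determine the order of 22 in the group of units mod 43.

The order of 22 must divide φ(43) = 43 − 1 = 42 = 2 · 3 · 7.
Divisors of 42: 1, 2, 3, 6, 7, 14, 21, 42.
Compute 22^d (mod 43) for the divisors d until we hit 1:
22^1 ≡ 22
22^2 ≡ 11
22^3 ≡ 27
22^6 ≡ 41
22^7 ≡ 42
22^14 ≡ 1
Hence ord(22) = 14.

14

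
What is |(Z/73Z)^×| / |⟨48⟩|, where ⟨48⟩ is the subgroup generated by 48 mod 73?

The order of 48 must divide φ(73) = 73 − 1 = 72 = 2^3 · 3^2.
Divisors of 72: 1, 2, 3, 4, 6, 8, 9, 12, 18, 24, 36, 72.
Compute 48^d (mod 73) for the divisors d until we hit 1:
48^1 ≡ 48 (mod 73)
48^2 ≡ 41 (mod 73)
48^3 ≡ 70 (mod 73)
48^4 ≡ 2 (mod 73)
48^6 ≡ 9 (mod 73)
48^8 ≡ 4 (mod 73)
48^9 ≡ 46 (mod 73)
48^12 ≡ 8 (mod 73)
48^18 ≡ 72 (mod 73)
48^24 ≡ 64 (mod 73)
48^36 ≡ 1 (mod 73) ✓
The order of 48 is 36, so the subgroup it generates has 36 elements.
Index = |(Z/73Z)^×| / |⟨48⟩| = 72 / 36 = 2.

2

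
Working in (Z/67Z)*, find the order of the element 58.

Since 58 ∈ (Z/67Z)^×, its order divides φ(67) = 67 − 1 = 66 = 2 · 3 · 11.
Divisors of 66: 1, 2, 3, 6, 11, 22, 33, 66.
Check 58^d mod 67 for each divisor in increasing order:
58^1 ≡ 58
58^2 ≡ 14
58^3 ≡ 8
58^6 ≡ 64
58^11 ≡ 66
58^22 ≡ 1
Therefore the multiplicative order of 58 modulo 67 is 22.

22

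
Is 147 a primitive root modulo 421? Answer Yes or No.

φ(421) = 421 − 1 = 420 = 2^2 · 3 · 5 · 7.
Test 147^(420/q) mod 421 for each prime factor q of 420:
147^210 ≡ 1 (mod 421)  [q = 2: ≡ 1 ✗]
147^140 ≡ 20 (mod 421)  [q = 3: ≢ 1 ✓]
147^84 ≡ 279 (mod 421)  [q = 5: ≢ 1 ✓]
147^60 ≡ 75 (mod 421)  [q = 7: ≢ 1 ✓]
Since 147^210 ≡ 1, the order of 147 divides 210 < 420, so 147 is not a primitive root.

No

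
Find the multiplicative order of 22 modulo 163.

By Lagrange's theorem, ord_163(22) divides φ(163) = 163 − 1 = 162 = 2 · 3^4.
Divisors of 162: 1, 2, 3, 6, 9, 18, 27, 54, 81, 162.
Compute 22^d (mod 163) for the divisors d until we hit 1:
22^1 ≡ 22 (mod 163)
22^2 ≡ 158 (mod 163)
22^3 ≡ 53 (mod 163)
22^6 ≡ 38 (mod 163)
22^9 ≡ 58 (mod 163)
22^18 ≡ 104 (mod 163)
22^27 ≡ 1 (mod 163) ✓
The smallest such exponent is 27, so the order of 22 is 27.

27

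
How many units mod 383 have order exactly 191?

190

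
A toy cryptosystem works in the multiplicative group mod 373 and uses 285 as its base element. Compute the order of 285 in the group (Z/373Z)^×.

6

ord(285) | φ(373) = 373 − 1 = 372 = 2^2 · 3 · 31.
Divisors of 372: 1, 2, 3, 4, 6, 12, 31, 62, 93, 124, 186, 372.
Evaluate successive powers at the divisors of 372:
285^1 ≡ 285
285^2 ≡ 284
285^3 ≡ 372
285^4 ≡ 88
285^6 ≡ 1
Therefore the multiplicative order of 285 modulo 373 is 6.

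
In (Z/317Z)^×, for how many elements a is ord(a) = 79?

78

φ(317) = 317 − 1 = 316 = 2^2 · 79.
In a cyclic group of order 316, there are φ(d) elements of order d for each divisor d of 316, and zero for non-divisors.
79 | 316, and φ(79) = 79 − 1 = 78.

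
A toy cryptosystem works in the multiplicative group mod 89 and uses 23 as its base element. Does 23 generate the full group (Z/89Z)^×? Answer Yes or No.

φ(89) = 89 − 1 = 88 = 2^3 · 11.
23 is a primitive root mod 89 iff 23^(φ(89)/q) ≢ 1 for every prime q | φ(89), i.e. q ∈ {2, 11}.
23^44 ≡ 88 (mod 89)  [q = 2: ≢ 1 ✓]
23^8 ≡ 2 (mod 89)  [q = 11: ≢ 1 ✓]
None equal 1, so ord_89(23) = 88: 23 is a primitive root.

Yes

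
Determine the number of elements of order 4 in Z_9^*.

0

φ(9) = φ(3^2) = 3·(3−1) = 6 = 2 · 3.
(Z/9Z)^× is cyclic (|G| = 6); a cyclic group of order m has exactly φ(d) elements of each order d | m, and none otherwise.
Here 6 is not a multiple of 4, so there are no elements of order 4.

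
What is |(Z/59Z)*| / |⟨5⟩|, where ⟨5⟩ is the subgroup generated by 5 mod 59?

2

ord(5) | φ(59) = 59 − 1 = 58 = 2 · 29.
Divisors of 58: 1, 2, 29, 58.
Test each divisor d:
5^1 ≡ 5
5^2 ≡ 25
5^29 ≡ 1
The order of 5 is 29, so the subgroup it generates has 29 elements.
[(Z/59Z)^× : ⟨5⟩] = 58/29 = 2.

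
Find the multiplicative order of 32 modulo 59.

58

The order of 32 must divide φ(59) = 59 − 1 = 58 = 2 · 29.
Divisors of 58: 1, 2, 29, 58.
Compute 32^d (mod 59) for the divisors d until we hit 1:
32^1 ≡ 32
32^2 ≡ 21
32^29 ≡ 58
32^58 ≡ 1
So ord_59(32) = 58.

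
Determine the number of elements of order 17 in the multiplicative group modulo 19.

0

φ(19) = 19 − 1 = 18 = 2 · 3^2.
(Z/19Z)^× is cyclic (|G| = 18); a cyclic group of order m has exactly φ(d) elements of each order d | m, and none otherwise.
Here 18 is not a multiple of 17, so there are no elements of order 17.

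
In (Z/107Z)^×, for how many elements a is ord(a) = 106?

52

φ(107) = 107 − 1 = 106 = 2 · 53.
(Z/107Z)^× is cyclic (|G| = 106); a cyclic group of order m has exactly φ(d) elements of each order d | m, and none otherwise.
106 = 2 · 53 divides 106, and φ(106) = 52.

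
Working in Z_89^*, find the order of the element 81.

The order of 81 must divide φ(89) = 89 − 1 = 88 = 2^3 · 11.
Divisors of 88: 1, 2, 4, 8, 11, 22, 44, 88.
Test each divisor d:
81^1 ≡ 81
81^2 ≡ 64
81^4 ≡ 2
81^8 ≡ 4
81^11 ≡ 88
81^22 ≡ 1
Hence ord(81) = 22.

22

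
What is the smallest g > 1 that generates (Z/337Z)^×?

φ(337) = 337 − 1 = 336 = 2^4 · 3 · 7.
Test candidates g = 2, 3, … against the prime factors q ∈ {2, 3, 7} of φ(337): g is a generator iff g^(336/q) ≢ 1 for every such q.
g = 2: 2^168 ≡ 1 — hits 1, so not a primitive root.
g = 3: 3^168 ≡ 1 — hits 1, so not a primitive root.
g = 4: 4^168 ≡ 1 — hits 1, so not a primitive root.
g = 5: 5^168 ≡ 336; 5^112 ≡ 1 — hits 1, so not a primitive root.
g = 6: 6^168 ≡ 1 — hits 1, so not a primitive root.
g = 7: 7^168 ≡ 1 — hits 1, so not a primitive root.
g = 8: 8^168 ≡ 1 — hits 1, so not a primitive root.
g = 9: 9^168 ≡ 1 — hits 1, so not a primitive root.
g = 10: 10^168 ≡ 336; 10^112 ≡ 128; 10^48 ≡ 175 — none is 1, so 10 is a primitive root.
Hence the least primitive root of 337 is 10.

10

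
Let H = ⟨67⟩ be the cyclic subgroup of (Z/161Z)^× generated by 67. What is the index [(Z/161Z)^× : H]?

ord(67) | φ(161) = φ(7·23) = (7−1)·(23−1) = 6·22 = 132 = 2^2 · 3 · 11.
Divisors of 132: 1, 2, 3, 4, 6, 11, 12, 22, 33, 44, 66, 132.
Evaluate successive powers at the divisors of 132:
67^1 ≡ 67 (mod 161)
67^2 ≡ 142 (mod 161)
67^3 ≡ 15 (mod 161)
67^4 ≡ 39 (mod 161)
67^6 ≡ 64 (mod 161)
67^11 ≡ 114 (mod 161)
67^12 ≡ 71 (mod 161)
67^22 ≡ 116 (mod 161)
67^33 ≡ 22 (mod 161)
67^44 ≡ 93 (mod 161)
67^66 ≡ 1 (mod 161) ✓
So ord_161(67) = 66, hence |⟨67⟩| = 66.
The index is φ(161) / ord(67) = 132 / 66 = 2.

2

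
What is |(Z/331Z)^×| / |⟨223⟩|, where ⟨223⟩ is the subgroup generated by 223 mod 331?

10

ord(223) | φ(331) = 331 − 1 = 330 = 2 · 3 · 5 · 11.
Divisors of 330: 1, 2, 3, 5, 6, 10, 11, 15, 22, 30, 33, 55, 66, 110, 165, 330.
Check 223^d mod 331 for each divisor in increasing order:
223^1 ≡ 223 (mod 331)
223^2 ≡ 79 (mod 331)
223^3 ≡ 74 (mod 331)
223^5 ≡ 219 (mod 331)
223^6 ≡ 180 (mod 331)
223^10 ≡ 297 (mod 331)
223^11 ≡ 31 (mod 331)
223^15 ≡ 167 (mod 331)
223^22 ≡ 299 (mod 331)
223^30 ≡ 85 (mod 331)
223^33 ≡ 1 (mod 331) ✓
Thus |⟨223⟩| = ord(223) = 33.
Index = |(Z/331Z)^×| / |⟨223⟩| = 330 / 33 = 10.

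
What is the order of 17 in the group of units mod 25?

By Lagrange's theorem, ord_25(17) divides φ(25) = φ(5^2) = 5·(5−1) = 20 = 2^2 · 5.
Divisors of 20: 1, 2, 4, 5, 10, 20.
Check 17^d mod 25 for each divisor in increasing order:
17^1 ≡ 17 (mod 25)
17^2 ≡ 14 (mod 25)
17^4 ≡ 21 (mod 25)
17^5 ≡ 7 (mod 25)
17^10 ≡ 24 (mod 25)
17^20 ≡ 1 (mod 25) ✓
The smallest such exponent is 20, so the order of 17 is 20.

20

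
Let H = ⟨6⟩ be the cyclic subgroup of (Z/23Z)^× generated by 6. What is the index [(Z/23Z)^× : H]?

2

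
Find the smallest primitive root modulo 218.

11

φ(218) = φ(2)·φ(109) = 1·108 = 108 = 2^2 · 3^3.
g is a primitive root iff g^(108/q) ≢ 1 (mod 218) for each prime q ∈ {2, 3}.
g = 2: gcd(2, 218) = 2 > 1, not a unit — skip.
g = 3: 3^54 ≡ 1 — hits 1, so not a primitive root.
g = 4: gcd(4, 218) = 2 > 1, not a unit — skip.
g = 5: 5^54 ≡ 1 — hits 1, so not a primitive root.
g = 6: gcd(6, 218) = 2 > 1, not a unit — skip.
g = 7: 7^54 ≡ 1 — hits 1, so not a primitive root.
g = 8: gcd(8, 218) = 2 > 1, not a unit — skip.
g = 9: 9^54 ≡ 1 — hits 1, so not a primitive root.
g = 10: gcd(10, 218) = 2 > 1, not a unit — skip.
g = 11: 11^54 ≡ 217; 11^36 ≡ 45 — none is 1, so 11 is a primitive root.
The smallest primitive root modulo 218 is 11.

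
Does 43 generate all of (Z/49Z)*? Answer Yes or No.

No

φ(49) = φ(7^2) = 7·(7−1) = 42 = 2 · 3 · 7.
An element g generates (Z/49Z)^× iff g^(42/q) ≢ 1 (mod 49) for each prime q ∈ {2, 3, 7}.
43^21 ≡ 1 (mod 49)  [q = 2: ≡ 1 ✗]
43^14 ≡ 1 (mod 49)  [q = 3: ≡ 1 ✗]
43^6 ≡ 8 (mod 49)  [q = 7: ≢ 1 ✓]
Since 43^21 ≡ 1, the order of 43 divides 21 < 42, so 43 is not a primitive root.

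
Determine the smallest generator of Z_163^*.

φ(163) = 163 − 1 = 162 = 2 · 3^4.
Test candidates g = 2, 3, … against the prime factors q ∈ {2, 3} of φ(163): g is a generator iff g^(162/q) ≢ 1 for every such q.
g = 2: 2^81 ≡ 162; 2^54 ≡ 104 — none is 1, so 2 is a primitive root.
The smallest primitive root modulo 163 is 2.

2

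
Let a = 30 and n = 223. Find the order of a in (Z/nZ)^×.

37

ord(30) | φ(223) = 223 − 1 = 222 = 2 · 3 · 37.
Divisors of 222: 1, 2, 3, 6, 37, 74, 111, 222.
Check 30^d mod 223 for each divisor in increasing order:
30^1 ≡ 30 (mod 223)
30^2 ≡ 8 (mod 223)
30^3 ≡ 17 (mod 223)
30^6 ≡ 66 (mod 223)
30^37 ≡ 1 (mod 223) ✓
So ord_223(30) = 37.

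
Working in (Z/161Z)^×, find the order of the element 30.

The order of 30 must divide φ(161) = φ(7·23) = (7−1)·(23−1) = 6·22 = 132 = 2^2 · 3 · 11.
Divisors of 132: 1, 2, 3, 4, 6, 11, 12, 22, 33, 44, 66, 132.
Compute 30^d (mod 161) for the divisors d until we hit 1:
30^1 ≡ 30
30^2 ≡ 95
30^3 ≡ 113
30^4 ≡ 9
30^6 ≡ 50
30^11 ≡ 137
30^12 ≡ 85
30^22 ≡ 93
30^33 ≡ 22
30^44 ≡ 116
30^66 ≡ 1
Hence ord(30) = 66.

66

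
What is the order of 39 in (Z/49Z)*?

ord(39) | φ(49) = φ(7^2) = 7·(7−1) = 42 = 2 · 3 · 7.
Divisors of 42: 1, 2, 3, 6, 7, 14, 21, 42.
Check 39^d mod 49 for each divisor in increasing order:
39^1 ≡ 39 (mod 49)
39^2 ≡ 2 (mod 49)
39^3 ≡ 29 (mod 49)
39^6 ≡ 8 (mod 49)
39^7 ≡ 18 (mod 49)
39^14 ≡ 30 (mod 49)
39^21 ≡ 1 (mod 49) ✓
Hence ord(39) = 21.

21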